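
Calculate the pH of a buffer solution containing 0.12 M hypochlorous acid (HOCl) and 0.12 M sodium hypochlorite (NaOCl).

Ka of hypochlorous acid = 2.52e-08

pKa = -log(2.52e-08) = 7.60. pH = pKa + log([A⁻]/[HA]) = 7.60 + log(0.12/0.12)

pH = 7.60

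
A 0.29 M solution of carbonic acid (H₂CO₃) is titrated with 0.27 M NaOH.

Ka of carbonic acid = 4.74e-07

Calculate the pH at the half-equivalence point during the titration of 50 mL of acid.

At half-equivalence [HA] = [A⁻], so Henderson-Hasselbalch gives pH = pKa = -log(4.74e-07) = 6.32.

pH = pKa = 6.32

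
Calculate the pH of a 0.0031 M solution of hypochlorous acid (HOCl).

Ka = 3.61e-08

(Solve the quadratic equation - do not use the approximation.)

x² + Ka×x - Ka×C = 0. Using quadratic formula: [H⁺] = 1.0561e-05

pH = 4.98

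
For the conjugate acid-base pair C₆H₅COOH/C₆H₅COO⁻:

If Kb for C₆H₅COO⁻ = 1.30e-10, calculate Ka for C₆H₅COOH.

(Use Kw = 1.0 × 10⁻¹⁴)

For a conjugate pair Ka × Kb = Kw, so Ka = Kw/Kb = 1.0 × 10⁻¹⁴ / 1.30e-10 = 7.69e-05.

K_a = 7.69e-05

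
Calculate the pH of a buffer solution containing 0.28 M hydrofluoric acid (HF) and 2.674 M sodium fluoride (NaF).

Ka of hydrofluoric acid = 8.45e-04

pKa = -log(8.45e-04) = 3.07. pH = pKa + log([A⁻]/[HA]) = 3.07 + log(2.674/0.28)

pH = 4.05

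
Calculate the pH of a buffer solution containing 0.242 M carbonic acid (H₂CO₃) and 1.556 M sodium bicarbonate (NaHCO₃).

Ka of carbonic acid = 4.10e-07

pKa = -log(4.10e-07) = 6.39. pH = pKa + log([A⁻]/[HA]) = 6.39 + log(1.556/0.242)

pH = 7.20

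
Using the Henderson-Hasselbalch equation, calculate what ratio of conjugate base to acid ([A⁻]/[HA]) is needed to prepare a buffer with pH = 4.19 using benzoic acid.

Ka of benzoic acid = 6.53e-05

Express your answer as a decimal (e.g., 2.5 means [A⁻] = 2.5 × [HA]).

pKa = -log(6.53e-05) = 4.1851. pH = pKa + log([A⁻]/[HA]), so log([A⁻]/[HA]) = pH − pKa = 4.19 − 4.1851 = 0.0049. [A⁻]/[HA] = 10^(0.0049) = 1.01

[A⁻]/[HA] = 1.01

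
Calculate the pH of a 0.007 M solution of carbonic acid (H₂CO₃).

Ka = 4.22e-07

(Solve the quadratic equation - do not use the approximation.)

x² + Ka×x - Ka×C = 0. Using quadratic formula: [H⁺] = 5.4140e-05

pH = 4.27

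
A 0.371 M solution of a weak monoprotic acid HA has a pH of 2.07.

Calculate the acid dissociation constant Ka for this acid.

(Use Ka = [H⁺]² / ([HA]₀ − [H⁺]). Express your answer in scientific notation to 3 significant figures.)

[H⁺] = 10^(−pH) = 10^(−2.07) = 8.511e-03 M. For HA ⇌ H⁺ + A⁻, Ka = [H⁺][A⁻]/[HA] = [H⁺]² / ([HA]₀ − [H⁺]) = (8.511e-03)² / (0.371 − 8.511e-03) = 2.00e-04.

K_a = 2.00e-04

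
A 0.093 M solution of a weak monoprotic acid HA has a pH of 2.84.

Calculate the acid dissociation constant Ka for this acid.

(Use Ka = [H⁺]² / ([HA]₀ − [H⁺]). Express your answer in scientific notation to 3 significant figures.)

[H⁺] = 10^(−pH) = 10^(−2.84) = 1.445e-03 M. For HA ⇌ H⁺ + A⁻, Ka = [H⁺][A⁻]/[HA] = [H⁺]² / ([HA]₀ − [H⁺]) = (1.445e-03)² / (0.093 − 1.445e-03) = 2.28e-05.

K_a = 2.28e-05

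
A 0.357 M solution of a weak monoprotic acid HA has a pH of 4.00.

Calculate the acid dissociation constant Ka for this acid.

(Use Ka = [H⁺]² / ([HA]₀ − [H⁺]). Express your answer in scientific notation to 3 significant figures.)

[H⁺] = 10^(−pH) = 10^(−4.00) = 1.000e-04 M. For HA ⇌ H⁺ + A⁻, Ka = [H⁺][A⁻]/[HA] = [H⁺]² / ([HA]₀ − [H⁺]) = (1.000e-04)² / (0.357 − 1.000e-04) = 2.80e-08.

K_a = 2.80e-08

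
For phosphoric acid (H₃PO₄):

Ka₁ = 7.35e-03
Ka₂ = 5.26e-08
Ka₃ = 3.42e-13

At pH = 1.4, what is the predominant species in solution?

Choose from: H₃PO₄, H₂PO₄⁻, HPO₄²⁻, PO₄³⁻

pKa₁ = 2.13, pKa₂ = 7.28, pKa₃ = 12.47. For a polyprotic acid the predominant species crosses at each pKa: below pKa_n the protonated form dominates, above it the deprotonated form does. At pH = 1.4, the predominant species is H₃PO₄.

H₃PO₄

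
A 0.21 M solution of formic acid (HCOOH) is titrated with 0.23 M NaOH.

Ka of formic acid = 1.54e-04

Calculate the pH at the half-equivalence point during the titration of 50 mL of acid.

At half-equivalence [HA] = [A⁻], so Henderson-Hasselbalch gives pH = pKa = -log(1.54e-04) = 3.81.

pH = pKa = 3.81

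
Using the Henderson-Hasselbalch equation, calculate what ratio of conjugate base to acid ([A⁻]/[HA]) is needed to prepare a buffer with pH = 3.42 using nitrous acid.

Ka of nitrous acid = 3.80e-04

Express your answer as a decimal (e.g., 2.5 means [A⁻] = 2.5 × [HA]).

pKa = -log(3.80e-04) = 3.4202. pH = pKa + log([A⁻]/[HA]), so log([A⁻]/[HA]) = pH − pKa = 3.42 − 3.4202 = -0.0002. [A⁻]/[HA] = 10^(-0.0002) = 1.00

[A⁻]/[HA] = 1.00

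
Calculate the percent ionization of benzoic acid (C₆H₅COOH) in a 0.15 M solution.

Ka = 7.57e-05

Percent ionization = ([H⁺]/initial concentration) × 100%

Using Ka equilibrium: x² + Ka×x - Ka×C = 0. Solving: [H⁺] = 3.3321e-03. Percent = (3.3321e-03/0.15) × 100

Percent ionization = 2.22%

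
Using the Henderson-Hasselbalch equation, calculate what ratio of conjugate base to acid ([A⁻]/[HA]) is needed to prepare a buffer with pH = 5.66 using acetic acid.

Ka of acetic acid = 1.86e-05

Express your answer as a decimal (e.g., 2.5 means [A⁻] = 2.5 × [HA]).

pKa = -log(1.86e-05) = 4.7305. pH = pKa + log([A⁻]/[HA]), so log([A⁻]/[HA]) = pH − pKa = 5.66 − 4.7305 = 0.9295. [A⁻]/[HA] = 10^(0.9295) = 8.50

[A⁻]/[HA] = 8.50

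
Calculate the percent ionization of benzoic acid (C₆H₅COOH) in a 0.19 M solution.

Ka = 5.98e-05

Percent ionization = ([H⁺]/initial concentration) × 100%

Using Ka equilibrium: x² + Ka×x - Ka×C = 0. Solving: [H⁺] = 3.3410e-03. Percent = (3.3410e-03/0.19) × 100

Percent ionization = 1.76%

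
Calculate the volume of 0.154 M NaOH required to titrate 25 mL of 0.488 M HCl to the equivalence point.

At equivalence: moles acid = moles base. moles HCl = 0.488 × 25/1000 = 0.0122 mol. V_base = moles / 0.154 × 1000 = 79.2 mL.

V_{base} = 79.2 mL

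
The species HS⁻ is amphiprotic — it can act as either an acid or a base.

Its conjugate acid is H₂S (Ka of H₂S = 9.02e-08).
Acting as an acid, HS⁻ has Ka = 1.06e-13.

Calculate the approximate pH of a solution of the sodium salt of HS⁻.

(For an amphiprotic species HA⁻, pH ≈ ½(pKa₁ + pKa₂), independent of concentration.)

pKa₁ = -log(9.02e-08) = 7.04; pKa₂ = -log(1.06e-13) = 12.97. For an amphiprotic species, pH ≈ ½(pKa₁ + pKa₂) = ½(7.04 + 12.97) = 10.01.

pH = 10.01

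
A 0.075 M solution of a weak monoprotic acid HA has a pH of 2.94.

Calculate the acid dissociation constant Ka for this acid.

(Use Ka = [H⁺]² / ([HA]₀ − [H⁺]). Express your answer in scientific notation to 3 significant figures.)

[H⁺] = 10^(−pH) = 10^(−2.94) = 1.148e-03 M. For HA ⇌ H⁺ + A⁻, Ka = [H⁺][A⁻]/[HA] = [H⁺]² / ([HA]₀ − [H⁺]) = (1.148e-03)² / (0.075 − 1.148e-03) = 1.79e-05.

K_a = 1.79e-05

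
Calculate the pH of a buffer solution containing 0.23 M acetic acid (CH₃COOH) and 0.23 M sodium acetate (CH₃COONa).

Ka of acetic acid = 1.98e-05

pKa = -log(1.98e-05) = 4.70. pH = pKa + log([A⁻]/[HA]) = 4.70 + log(0.23/0.23)

pH = 4.70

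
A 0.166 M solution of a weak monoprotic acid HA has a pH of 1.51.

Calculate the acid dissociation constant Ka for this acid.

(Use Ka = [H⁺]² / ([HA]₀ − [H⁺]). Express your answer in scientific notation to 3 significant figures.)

[H⁺] = 10^(−pH) = 10^(−1.51) = 3.090e-02 M. For HA ⇌ H⁺ + A⁻, Ka = [H⁺][A⁻]/[HA] = [H⁺]² / ([HA]₀ − [H⁺]) = (3.090e-02)² / (0.166 − 3.090e-02) = 7.07e-03.

K_a = 7.07e-03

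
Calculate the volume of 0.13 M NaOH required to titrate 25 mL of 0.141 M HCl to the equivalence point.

At equivalence: moles acid = moles base. moles HCl = 0.141 × 25/1000 = 0.003525 mol. V_base = moles / 0.13 × 1000 = 27.1 mL.

V_{base} = 27.1 mL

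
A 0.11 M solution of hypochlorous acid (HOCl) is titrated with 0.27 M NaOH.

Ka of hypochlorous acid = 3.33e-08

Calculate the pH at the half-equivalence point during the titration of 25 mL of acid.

At half-equivalence [HA] = [A⁻], so Henderson-Hasselbalch gives pH = pKa = -log(3.33e-08) = 7.48.

pH = pKa = 7.48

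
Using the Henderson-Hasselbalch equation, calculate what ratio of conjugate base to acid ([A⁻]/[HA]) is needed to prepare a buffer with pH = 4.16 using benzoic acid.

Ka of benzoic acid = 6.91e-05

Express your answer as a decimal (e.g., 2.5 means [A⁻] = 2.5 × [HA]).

pKa = -log(6.91e-05) = 4.1605. pH = pKa + log([A⁻]/[HA]), so log([A⁻]/[HA]) = pH − pKa = 4.16 − 4.1605 = -0.0005. [A⁻]/[HA] = 10^(-0.0005) = 0.999

[A⁻]/[HA] = 0.999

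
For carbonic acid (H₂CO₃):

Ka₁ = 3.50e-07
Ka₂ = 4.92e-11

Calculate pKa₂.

pKa₂ = -log(Ka₂) = -log(4.92e-11) = 10.31.

pK_{a2} = 10.31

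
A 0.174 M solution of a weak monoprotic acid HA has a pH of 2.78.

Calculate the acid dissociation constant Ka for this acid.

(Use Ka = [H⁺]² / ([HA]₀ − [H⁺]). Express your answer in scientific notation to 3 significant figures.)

[H⁺] = 10^(−pH) = 10^(−2.78) = 1.660e-03 M. For HA ⇌ H⁺ + A⁻, Ka = [H⁺][A⁻]/[HA] = [H⁺]² / ([HA]₀ − [H⁺]) = (1.660e-03)² / (0.174 − 1.660e-03) = 1.60e-05.

K_a = 1.60e-05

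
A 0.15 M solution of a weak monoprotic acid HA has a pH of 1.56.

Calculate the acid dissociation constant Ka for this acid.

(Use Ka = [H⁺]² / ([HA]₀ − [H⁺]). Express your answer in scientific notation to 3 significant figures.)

[H⁺] = 10^(−pH) = 10^(−1.56) = 2.754e-02 M. For HA ⇌ H⁺ + A⁻, Ka = [H⁺][A⁻]/[HA] = [H⁺]² / ([HA]₀ − [H⁺]) = (2.754e-02)² / (0.15 − 2.754e-02) = 6.19e-03.

K_a = 6.19e-03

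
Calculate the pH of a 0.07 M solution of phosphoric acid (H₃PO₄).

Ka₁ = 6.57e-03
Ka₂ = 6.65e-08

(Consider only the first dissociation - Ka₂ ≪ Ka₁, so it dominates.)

First dissociation dominates. From Ka₁ = [H⁺][HA⁻]/[H₂A], x² + Ka₁·x − Ka₁·C = 0 with C = 0.07 M and Ka₁ = 6.57e-03. Solving: [H⁺] = (−Ka₁ + √(Ka₁² + 4·Ka₁·C)) / 2 = 1.8410e-02 M. pH = -log(1.8410e-02) = 1.73.

pH = 1.73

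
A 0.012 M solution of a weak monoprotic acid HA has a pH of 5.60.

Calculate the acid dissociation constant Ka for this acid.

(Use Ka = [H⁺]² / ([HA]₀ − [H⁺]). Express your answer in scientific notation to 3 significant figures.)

[H⁺] = 10^(−pH) = 10^(−5.60) = 2.512e-06 M. For HA ⇌ H⁺ + A⁻, Ka = [H⁺][A⁻]/[HA] = [H⁺]² / ([HA]₀ − [H⁺]) = (2.512e-06)² / (0.012 − 2.512e-06) = 5.26e-10.

K_a = 5.26e-10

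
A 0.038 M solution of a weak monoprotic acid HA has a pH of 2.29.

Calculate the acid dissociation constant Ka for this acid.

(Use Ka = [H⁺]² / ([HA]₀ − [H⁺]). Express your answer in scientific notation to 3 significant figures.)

[H⁺] = 10^(−pH) = 10^(−2.29) = 5.129e-03 M. For HA ⇌ H⁺ + A⁻, Ka = [H⁺][A⁻]/[HA] = [H⁺]² / ([HA]₀ − [H⁺]) = (5.129e-03)² / (0.038 − 5.129e-03) = 8.00e-04.

K_a = 8.00e-04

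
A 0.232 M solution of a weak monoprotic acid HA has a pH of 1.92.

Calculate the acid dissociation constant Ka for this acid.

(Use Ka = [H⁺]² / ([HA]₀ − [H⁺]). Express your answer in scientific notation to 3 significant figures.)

[H⁺] = 10^(−pH) = 10^(−1.92) = 1.202e-02 M. For HA ⇌ H⁺ + A⁻, Ka = [H⁺][A⁻]/[HA] = [H⁺]² / ([HA]₀ − [H⁺]) = (1.202e-02)² / (0.232 − 1.202e-02) = 6.57e-04.

K_a = 6.57e-04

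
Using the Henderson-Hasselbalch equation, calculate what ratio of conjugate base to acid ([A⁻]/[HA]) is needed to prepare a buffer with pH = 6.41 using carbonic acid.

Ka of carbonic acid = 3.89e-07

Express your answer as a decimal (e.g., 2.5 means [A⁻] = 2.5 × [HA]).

pKa = -log(3.89e-07) = 6.4101. pH = pKa + log([A⁻]/[HA]), so log([A⁻]/[HA]) = pH − pKa = 6.41 − 6.4101 = -0.0001. [A⁻]/[HA] = 10^(-0.0001) = 1.00

[A⁻]/[HA] = 1.00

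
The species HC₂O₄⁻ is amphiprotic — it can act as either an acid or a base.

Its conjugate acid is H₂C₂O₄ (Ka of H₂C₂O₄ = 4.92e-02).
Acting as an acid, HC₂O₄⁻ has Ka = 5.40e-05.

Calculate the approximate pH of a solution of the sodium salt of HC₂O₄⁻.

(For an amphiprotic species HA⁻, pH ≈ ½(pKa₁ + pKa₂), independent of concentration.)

pKa₁ = -log(4.92e-02) = 1.31; pKa₂ = -log(5.40e-05) = 4.27. For an amphiprotic species, pH ≈ ½(pKa₁ + pKa₂) = ½(1.31 + 4.27) = 2.79.

pH = 2.79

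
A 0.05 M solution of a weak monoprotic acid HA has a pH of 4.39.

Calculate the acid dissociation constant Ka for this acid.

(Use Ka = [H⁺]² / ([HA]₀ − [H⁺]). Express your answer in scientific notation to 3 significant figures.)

[H⁺] = 10^(−pH) = 10^(−4.39) = 4.074e-05 M. For HA ⇌ H⁺ + A⁻, Ka = [H⁺][A⁻]/[HA] = [H⁺]² / ([HA]₀ − [H⁺]) = (4.074e-05)² / (0.05 − 4.074e-05) = 3.32e-08.

K_a = 3.32e-08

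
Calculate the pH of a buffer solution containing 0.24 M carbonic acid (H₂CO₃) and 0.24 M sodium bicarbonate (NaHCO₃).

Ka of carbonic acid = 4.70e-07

pKa = -log(4.70e-07) = 6.33. pH = pKa + log([A⁻]/[HA]) = 6.33 + log(0.24/0.24)

pH = 6.33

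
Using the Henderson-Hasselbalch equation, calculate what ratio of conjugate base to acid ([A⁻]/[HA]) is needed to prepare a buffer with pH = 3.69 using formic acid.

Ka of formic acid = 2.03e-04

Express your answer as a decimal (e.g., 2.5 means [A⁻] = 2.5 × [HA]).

pKa = -log(2.03e-04) = 3.6925. pH = pKa + log([A⁻]/[HA]), so log([A⁻]/[HA]) = pH − pKa = 3.69 − 3.6925 = -0.0025. [A⁻]/[HA] = 10^(-0.0025) = 0.994

[A⁻]/[HA] = 0.994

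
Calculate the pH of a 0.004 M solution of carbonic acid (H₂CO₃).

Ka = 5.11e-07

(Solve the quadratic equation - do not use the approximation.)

x² + Ka×x - Ka×C = 0. Using quadratic formula: [H⁺] = 4.4956e-05

pH = 4.35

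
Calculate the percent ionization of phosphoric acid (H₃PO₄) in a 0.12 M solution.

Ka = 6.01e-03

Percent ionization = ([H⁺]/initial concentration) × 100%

Using Ka equilibrium: x² + Ka×x - Ka×C = 0. Solving: [H⁺] = 2.4018e-02. Percent = (2.4018e-02/0.12) × 100

Percent ionization = 20%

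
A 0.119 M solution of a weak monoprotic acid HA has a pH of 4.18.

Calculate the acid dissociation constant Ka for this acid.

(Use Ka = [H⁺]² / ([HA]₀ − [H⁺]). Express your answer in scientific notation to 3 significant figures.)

[H⁺] = 10^(−pH) = 10^(−4.18) = 6.607e-05 M. For HA ⇌ H⁺ + A⁻, Ka = [H⁺][A⁻]/[HA] = [H⁺]² / ([HA]₀ − [H⁺]) = (6.607e-05)² / (0.119 − 6.607e-05) = 3.67e-08.

K_a = 3.67e-08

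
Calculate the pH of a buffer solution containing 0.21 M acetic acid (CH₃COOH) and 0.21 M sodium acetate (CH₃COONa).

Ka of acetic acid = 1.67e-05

pKa = -log(1.67e-05) = 4.78. pH = pKa + log([A⁻]/[HA]) = 4.78 + log(0.21/0.21)

pH = 4.78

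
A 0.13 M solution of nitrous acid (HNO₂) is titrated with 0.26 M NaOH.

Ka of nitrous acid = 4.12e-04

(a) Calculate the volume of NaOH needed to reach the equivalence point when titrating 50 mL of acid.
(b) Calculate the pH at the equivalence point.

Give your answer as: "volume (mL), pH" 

moles acid = 0.13 × 50/1000 = 0.0065 mol; V_base = moles/0.26 × 1000 = 25.0 mL. At equivalence only the conjugate base is present: [A⁻] = 0.0065/0.075 = 8.6667e-02 M. Kb = Kw/Ka = 2.43e-11; [OH⁻] = √(Kb × [A⁻]) = 1.4504e-06; pOH = 5.84; pH = 14 - pOH = 8.16.

V = 25.0 mL, pH = 8.16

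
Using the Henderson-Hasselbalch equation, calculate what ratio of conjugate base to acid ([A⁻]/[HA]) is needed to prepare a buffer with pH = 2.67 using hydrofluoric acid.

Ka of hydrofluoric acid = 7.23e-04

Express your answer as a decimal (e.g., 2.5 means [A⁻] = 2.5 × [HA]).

pKa = -log(7.23e-04) = 3.1409. pH = pKa + log([A⁻]/[HA]), so log([A⁻]/[HA]) = pH − pKa = 2.67 − 3.1409 = -0.4709. [A⁻]/[HA] = 10^(-0.4709) = 0.338

[A⁻]/[HA] = 0.338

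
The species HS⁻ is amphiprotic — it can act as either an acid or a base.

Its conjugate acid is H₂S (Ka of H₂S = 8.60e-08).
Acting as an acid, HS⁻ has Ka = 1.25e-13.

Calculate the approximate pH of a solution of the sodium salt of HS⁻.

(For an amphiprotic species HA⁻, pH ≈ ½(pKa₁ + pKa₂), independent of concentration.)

pKa₁ = -log(8.60e-08) = 7.07; pKa₂ = -log(1.25e-13) = 12.90. For an amphiprotic species, pH ≈ ½(pKa₁ + pKa₂) = ½(7.07 + 12.90) = 9.98.

pH = 9.98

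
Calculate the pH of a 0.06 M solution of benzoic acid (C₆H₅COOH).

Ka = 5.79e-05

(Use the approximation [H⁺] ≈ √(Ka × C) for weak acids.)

[H⁺] = √(Ka × C) = √(5.79e-05 × 0.06) = 1.8639e-03. pH = -log(1.8639e-03)

pH = 2.73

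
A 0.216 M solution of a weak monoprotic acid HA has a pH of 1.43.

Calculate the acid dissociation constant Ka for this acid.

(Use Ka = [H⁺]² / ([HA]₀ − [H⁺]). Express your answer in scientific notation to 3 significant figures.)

[H⁺] = 10^(−pH) = 10^(−1.43) = 3.715e-02 M. For HA ⇌ H⁺ + A⁻, Ka = [H⁺][A⁻]/[HA] = [H⁺]² / ([HA]₀ − [H⁺]) = (3.715e-02)² / (0.216 − 3.715e-02) = 7.72e-03.

K_a = 7.72e-03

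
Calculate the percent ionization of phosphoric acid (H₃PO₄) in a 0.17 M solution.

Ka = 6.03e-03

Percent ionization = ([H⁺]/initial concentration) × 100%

Using Ka equilibrium: x² + Ka×x - Ka×C = 0. Solving: [H⁺] = 2.9144e-02. Percent = (2.9144e-02/0.17) × 100

Percent ionization = 17.1%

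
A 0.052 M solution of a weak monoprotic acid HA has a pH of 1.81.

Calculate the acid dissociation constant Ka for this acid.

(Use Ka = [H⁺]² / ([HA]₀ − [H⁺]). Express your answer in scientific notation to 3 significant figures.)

[H⁺] = 10^(−pH) = 10^(−1.81) = 1.549e-02 M. For HA ⇌ H⁺ + A⁻, Ka = [H⁺][A⁻]/[HA] = [H⁺]² / ([HA]₀ − [H⁺]) = (1.549e-02)² / (0.052 − 1.549e-02) = 6.57e-03.

K_a = 6.57e-03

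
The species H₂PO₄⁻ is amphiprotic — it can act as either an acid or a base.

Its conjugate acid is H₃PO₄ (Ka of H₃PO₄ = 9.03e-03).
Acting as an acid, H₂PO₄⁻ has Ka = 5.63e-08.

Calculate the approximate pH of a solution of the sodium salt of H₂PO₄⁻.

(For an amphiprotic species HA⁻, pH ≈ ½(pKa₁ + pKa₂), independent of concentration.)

pKa₁ = -log(9.03e-03) = 2.04; pKa₂ = -log(5.63e-08) = 7.25. For an amphiprotic species, pH ≈ ½(pKa₁ + pKa₂) = ½(2.04 + 7.25) = 4.65.

pH = 4.65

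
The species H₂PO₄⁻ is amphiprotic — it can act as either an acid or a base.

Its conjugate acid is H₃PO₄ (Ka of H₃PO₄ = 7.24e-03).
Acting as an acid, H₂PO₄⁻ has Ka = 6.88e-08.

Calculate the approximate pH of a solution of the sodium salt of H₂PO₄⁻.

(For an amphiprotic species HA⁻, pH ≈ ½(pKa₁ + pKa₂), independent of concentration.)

pKa₁ = -log(7.24e-03) = 2.14; pKa₂ = -log(6.88e-08) = 7.16. For an amphiprotic species, pH ≈ ½(pKa₁ + pKa₂) = ½(2.14 + 7.16) = 4.65.

pH = 4.65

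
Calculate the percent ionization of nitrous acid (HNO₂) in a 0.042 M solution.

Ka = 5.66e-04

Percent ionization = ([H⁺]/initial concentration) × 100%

Using Ka equilibrium: x² + Ka×x - Ka×C = 0. Solving: [H⁺] = 4.6009e-03. Percent = (4.6009e-03/0.042) × 100

Percent ionization = 11%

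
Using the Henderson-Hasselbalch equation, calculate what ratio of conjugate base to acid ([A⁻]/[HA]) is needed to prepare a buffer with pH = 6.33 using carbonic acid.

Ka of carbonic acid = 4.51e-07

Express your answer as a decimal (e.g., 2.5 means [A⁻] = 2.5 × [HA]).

pKa = -log(4.51e-07) = 6.3458. pH = pKa + log([A⁻]/[HA]), so log([A⁻]/[HA]) = pH − pKa = 6.33 − 6.3458 = -0.0158. [A⁻]/[HA] = 10^(-0.0158) = 0.964

[A⁻]/[HA] = 0.964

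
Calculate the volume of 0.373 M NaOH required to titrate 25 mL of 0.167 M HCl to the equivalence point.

At equivalence: moles acid = moles base. moles HCl = 0.167 × 25/1000 = 0.004175 mol. V_base = moles / 0.373 × 1000 = 11.2 mL.

V_{base} = 11.2 mL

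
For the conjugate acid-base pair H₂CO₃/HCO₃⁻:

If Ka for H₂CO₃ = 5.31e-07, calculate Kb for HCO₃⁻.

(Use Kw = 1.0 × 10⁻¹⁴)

For a conjugate pair Ka × Kb = Kw, so Kb = Kw/Ka = 1.0 × 10⁻¹⁴ / 5.31e-07 = 1.88e-08.

K_b = 1.88e-08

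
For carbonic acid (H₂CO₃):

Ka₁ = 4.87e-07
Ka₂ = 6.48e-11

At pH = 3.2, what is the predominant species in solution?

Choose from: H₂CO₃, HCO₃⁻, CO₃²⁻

pKa₁ = 6.31, pKa₂ = 10.19. For a polyprotic acid the predominant species crosses at each pKa: below pKa_n the protonated form dominates, above it the deprotonated form does. At pH = 3.2, the predominant species is H₂CO₃.

H₂CO₃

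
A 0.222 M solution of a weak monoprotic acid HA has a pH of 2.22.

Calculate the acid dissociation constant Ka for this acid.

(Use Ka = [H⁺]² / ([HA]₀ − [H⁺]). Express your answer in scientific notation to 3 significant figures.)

[H⁺] = 10^(−pH) = 10^(−2.22) = 6.026e-03 M. For HA ⇌ H⁺ + A⁻, Ka = [H⁺][A⁻]/[HA] = [H⁺]² / ([HA]₀ − [H⁺]) = (6.026e-03)² / (0.222 − 6.026e-03) = 1.68e-04.

K_a = 1.68e-04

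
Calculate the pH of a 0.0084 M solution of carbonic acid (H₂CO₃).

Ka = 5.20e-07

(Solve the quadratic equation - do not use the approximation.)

x² + Ka×x - Ka×C = 0. Using quadratic formula: [H⁺] = 6.5831e-05

pH = 4.18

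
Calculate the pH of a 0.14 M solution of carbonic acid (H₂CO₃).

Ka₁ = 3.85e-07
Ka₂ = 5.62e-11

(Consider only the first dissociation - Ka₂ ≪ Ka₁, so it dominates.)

First dissociation dominates. From Ka₁ = [H⁺][HA⁻]/[H₂A], x² + Ka₁·x − Ka₁·C = 0 with C = 0.14 M and Ka₁ = 3.85e-07. Solving: [H⁺] = (−Ka₁ + √(Ka₁² + 4·Ka₁·C)) / 2 = 2.3197e-04 M. pH = -log(2.3197e-04) = 3.63.

pH = 3.63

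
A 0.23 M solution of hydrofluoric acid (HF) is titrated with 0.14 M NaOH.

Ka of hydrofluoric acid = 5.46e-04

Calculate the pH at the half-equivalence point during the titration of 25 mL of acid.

At half-equivalence [HA] = [A⁻], so Henderson-Hasselbalch gives pH = pKa = -log(5.46e-04) = 3.26.

pH = pKa = 3.26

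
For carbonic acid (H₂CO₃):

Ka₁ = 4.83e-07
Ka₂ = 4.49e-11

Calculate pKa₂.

pKa₂ = -log(Ka₂) = -log(4.49e-11) = 10.35.

pK_{a2} = 10.35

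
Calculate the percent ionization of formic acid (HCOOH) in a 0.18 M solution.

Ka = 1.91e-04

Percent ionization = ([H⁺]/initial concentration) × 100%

Using Ka equilibrium: x² + Ka×x - Ka×C = 0. Solving: [H⁺] = 5.7687e-03. Percent = (5.7687e-03/0.18) × 100

Percent ionization = 3.2%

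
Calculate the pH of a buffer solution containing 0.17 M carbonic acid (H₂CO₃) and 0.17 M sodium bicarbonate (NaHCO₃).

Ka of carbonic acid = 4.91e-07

pKa = -log(4.91e-07) = 6.31. pH = pKa + log([A⁻]/[HA]) = 6.31 + log(0.17/0.17)

pH = 6.31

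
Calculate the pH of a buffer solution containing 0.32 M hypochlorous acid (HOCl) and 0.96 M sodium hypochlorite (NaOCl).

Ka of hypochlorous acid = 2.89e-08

pKa = -log(2.89e-08) = 7.54. pH = pKa + log([A⁻]/[HA]) = 7.54 + log(0.96/0.32)

pH = 8.02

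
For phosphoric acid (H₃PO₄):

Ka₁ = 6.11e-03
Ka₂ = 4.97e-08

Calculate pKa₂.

pKa₂ = -log(Ka₂) = -log(4.97e-08) = 7.30.

pK_{a2} = 7.30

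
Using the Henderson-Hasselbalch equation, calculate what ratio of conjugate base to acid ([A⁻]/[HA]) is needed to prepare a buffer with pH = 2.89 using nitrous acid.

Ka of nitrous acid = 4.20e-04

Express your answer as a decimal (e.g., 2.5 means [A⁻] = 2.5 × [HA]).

pKa = -log(4.20e-04) = 3.3768. pH = pKa + log([A⁻]/[HA]), so log([A⁻]/[HA]) = pH − pKa = 2.89 − 3.3768 = -0.4868. [A⁻]/[HA] = 10^(-0.4868) = 0.326

[A⁻]/[HA] = 0.326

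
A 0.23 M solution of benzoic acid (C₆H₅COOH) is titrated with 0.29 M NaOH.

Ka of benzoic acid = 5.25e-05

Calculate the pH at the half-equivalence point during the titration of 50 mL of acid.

At half-equivalence [HA] = [A⁻], so Henderson-Hasselbalch gives pH = pKa = -log(5.25e-05) = 4.28.

pH = pKa = 4.28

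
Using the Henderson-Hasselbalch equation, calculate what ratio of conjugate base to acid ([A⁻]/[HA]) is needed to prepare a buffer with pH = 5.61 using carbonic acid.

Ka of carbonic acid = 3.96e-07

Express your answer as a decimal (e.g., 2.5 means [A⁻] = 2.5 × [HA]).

pKa = -log(3.96e-07) = 6.4023. pH = pKa + log([A⁻]/[HA]), so log([A⁻]/[HA]) = pH − pKa = 5.61 − 6.4023 = -0.7923. [A⁻]/[HA] = 10^(-0.7923) = 0.161

[A⁻]/[HA] = 0.161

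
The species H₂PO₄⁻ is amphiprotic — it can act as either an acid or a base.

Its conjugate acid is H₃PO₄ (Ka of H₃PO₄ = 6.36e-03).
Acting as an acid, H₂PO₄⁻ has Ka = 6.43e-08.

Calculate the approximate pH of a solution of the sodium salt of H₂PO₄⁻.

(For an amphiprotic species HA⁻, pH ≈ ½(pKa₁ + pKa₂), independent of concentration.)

pKa₁ = -log(6.36e-03) = 2.20; pKa₂ = -log(6.43e-08) = 7.19. For an amphiprotic species, pH ≈ ½(pKa₁ + pKa₂) = ½(2.20 + 7.19) = 4.69.

pH = 4.69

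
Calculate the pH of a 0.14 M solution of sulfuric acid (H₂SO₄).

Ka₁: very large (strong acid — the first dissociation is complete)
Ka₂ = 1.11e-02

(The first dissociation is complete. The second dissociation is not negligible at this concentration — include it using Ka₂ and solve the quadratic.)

First dissociation is complete: [H⁺]₀ = [HSO₄⁻]₀ = C = 0.14 M. Second dissociation HSO₄⁻ ⇌ H⁺ + SO₄²⁻: let x = [SO₄²⁻]. Ka₂ = (C + x)·x / (C − x) = 1.11e-02 → x² + (C + Ka₂)·x − Ka₂·C = 0 → x² + 0.15110·x − 1.554e-03 = 0. x = (−0.15110 + √(0.15110² + 4 × 1.554e-03)) / 2 = 9.6662e-03 M. [H⁺] = C + x = 0.14 + 9.6662e-03 = 1.4967e-01 M. pH = -log(1.4967e-01) = 0.82.

pH = 0.82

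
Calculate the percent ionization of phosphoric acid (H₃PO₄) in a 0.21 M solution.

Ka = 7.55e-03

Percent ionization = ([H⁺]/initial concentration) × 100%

Using Ka equilibrium: x² + Ka×x - Ka×C = 0. Solving: [H⁺] = 3.6222e-02. Percent = (3.6222e-02/0.21) × 100

Percent ionization = 17.2%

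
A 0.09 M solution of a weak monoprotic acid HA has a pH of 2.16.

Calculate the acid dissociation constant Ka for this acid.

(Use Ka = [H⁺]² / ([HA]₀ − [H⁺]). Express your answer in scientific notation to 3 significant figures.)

[H⁺] = 10^(−pH) = 10^(−2.16) = 6.918e-03 M. For HA ⇌ H⁺ + A⁻, Ka = [H⁺][A⁻]/[HA] = [H⁺]² / ([HA]₀ − [H⁺]) = (6.918e-03)² / (0.09 − 6.918e-03) = 5.76e-04.

K_a = 5.76e-04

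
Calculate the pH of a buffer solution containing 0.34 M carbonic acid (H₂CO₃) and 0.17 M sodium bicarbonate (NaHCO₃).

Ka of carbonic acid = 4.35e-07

pKa = -log(4.35e-07) = 6.36. pH = pKa + log([A⁻]/[HA]) = 6.36 + log(0.17/0.34)

pH = 6.06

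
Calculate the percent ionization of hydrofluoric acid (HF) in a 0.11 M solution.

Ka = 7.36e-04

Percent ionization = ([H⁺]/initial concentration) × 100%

Using Ka equilibrium: x² + Ka×x - Ka×C = 0. Solving: [H⁺] = 8.6373e-03. Percent = (8.6373e-03/0.11) × 100

Percent ionization = 7.85%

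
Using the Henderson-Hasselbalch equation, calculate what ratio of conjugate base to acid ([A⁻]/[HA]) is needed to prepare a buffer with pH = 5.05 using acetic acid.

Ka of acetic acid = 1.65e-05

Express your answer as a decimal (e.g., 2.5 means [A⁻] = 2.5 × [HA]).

pKa = -log(1.65e-05) = 4.7825. pH = pKa + log([A⁻]/[HA]), so log([A⁻]/[HA]) = pH − pKa = 5.05 − 4.7825 = 0.2675. [A⁻]/[HA] = 10^(0.2675) = 1.85

[A⁻]/[HA] = 1.85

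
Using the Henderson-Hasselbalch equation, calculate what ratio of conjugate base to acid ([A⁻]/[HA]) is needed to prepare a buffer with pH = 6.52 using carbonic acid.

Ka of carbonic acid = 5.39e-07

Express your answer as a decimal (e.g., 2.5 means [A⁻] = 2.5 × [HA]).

pKa = -log(5.39e-07) = 6.2684. pH = pKa + log([A⁻]/[HA]), so log([A⁻]/[HA]) = pH − pKa = 6.52 − 6.2684 = 0.2516. [A⁻]/[HA] = 10^(0.2516) = 1.78

[A⁻]/[HA] = 1.78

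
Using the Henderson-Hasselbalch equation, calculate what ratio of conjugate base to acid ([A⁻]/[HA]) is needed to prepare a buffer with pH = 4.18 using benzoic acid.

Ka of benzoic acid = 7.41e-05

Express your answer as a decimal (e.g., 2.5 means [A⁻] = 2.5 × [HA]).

pKa = -log(7.41e-05) = 4.1302. pH = pKa + log([A⁻]/[HA]), so log([A⁻]/[HA]) = pH − pKa = 4.18 − 4.1302 = 0.0498. [A⁻]/[HA] = 10^(0.0498) = 1.12

[A⁻]/[HA] = 1.12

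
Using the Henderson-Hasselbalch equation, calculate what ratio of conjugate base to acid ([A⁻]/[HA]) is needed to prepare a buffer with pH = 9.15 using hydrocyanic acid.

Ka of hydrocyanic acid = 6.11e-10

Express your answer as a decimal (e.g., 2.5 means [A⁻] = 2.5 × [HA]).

pKa = -log(6.11e-10) = 9.2140. pH = pKa + log([A⁻]/[HA]), so log([A⁻]/[HA]) = pH − pKa = 9.15 − 9.2140 = -0.0640. [A⁻]/[HA] = 10^(-0.0640) = 0.863

[A⁻]/[HA] = 0.863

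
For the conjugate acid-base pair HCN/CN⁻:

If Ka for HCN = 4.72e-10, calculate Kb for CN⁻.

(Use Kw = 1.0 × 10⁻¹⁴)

For a conjugate pair Ka × Kb = Kw, so Kb = Kw/Ka = 1.0 × 10⁻¹⁴ / 4.72e-10 = 2.12e-05.

K_b = 2.12e-05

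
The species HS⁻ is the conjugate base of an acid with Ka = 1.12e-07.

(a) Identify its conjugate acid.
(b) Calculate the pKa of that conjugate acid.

(a) The conjugate acid is formed by adding one H⁺ to HS⁻, giving H₂S. (b) pKa = -log(Ka) = -log(1.12e-07) = 6.95.

Conjugate acid: H₂S; pK_a = 6.95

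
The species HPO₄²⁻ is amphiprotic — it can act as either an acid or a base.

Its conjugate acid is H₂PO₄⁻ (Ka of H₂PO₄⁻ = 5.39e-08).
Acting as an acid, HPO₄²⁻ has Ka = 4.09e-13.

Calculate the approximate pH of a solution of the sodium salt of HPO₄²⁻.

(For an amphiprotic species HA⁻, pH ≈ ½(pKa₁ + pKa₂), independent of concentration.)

pKa₁ = -log(5.39e-08) = 7.27; pKa₂ = -log(4.09e-13) = 12.39. For an amphiprotic species, pH ≈ ½(pKa₁ + pKa₂) = ½(7.27 + 12.39) = 9.83.

pH = 9.83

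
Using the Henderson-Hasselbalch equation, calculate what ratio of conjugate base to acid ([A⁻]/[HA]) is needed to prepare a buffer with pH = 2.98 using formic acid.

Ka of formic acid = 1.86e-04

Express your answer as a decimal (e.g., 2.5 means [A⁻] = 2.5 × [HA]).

pKa = -log(1.86e-04) = 3.7305. pH = pKa + log([A⁻]/[HA]), so log([A⁻]/[HA]) = pH − pKa = 2.98 − 3.7305 = -0.7505. [A⁻]/[HA] = 10^(-0.7505) = 0.178

[A⁻]/[HA] = 0.178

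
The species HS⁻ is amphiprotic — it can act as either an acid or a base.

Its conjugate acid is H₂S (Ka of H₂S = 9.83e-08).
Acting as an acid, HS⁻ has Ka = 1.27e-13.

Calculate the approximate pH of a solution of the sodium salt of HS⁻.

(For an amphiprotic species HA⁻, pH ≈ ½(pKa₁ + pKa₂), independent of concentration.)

pKa₁ = -log(9.83e-08) = 7.01; pKa₂ = -log(1.27e-13) = 12.90. For an amphiprotic species, pH ≈ ½(pKa₁ + pKa₂) = ½(7.01 + 12.90) = 9.95.

pH = 9.95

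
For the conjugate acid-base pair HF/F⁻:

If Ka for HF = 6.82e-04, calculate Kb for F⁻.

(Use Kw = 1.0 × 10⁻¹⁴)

For a conjugate pair Ka × Kb = Kw, so Kb = Kw/Ka = 1.0 × 10⁻¹⁴ / 6.82e-04 = 1.47e-11.

K_b = 1.47e-11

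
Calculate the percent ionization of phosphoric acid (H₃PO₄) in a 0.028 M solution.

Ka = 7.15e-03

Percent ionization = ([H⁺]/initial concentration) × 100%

Using Ka equilibrium: x² + Ka×x - Ka×C = 0. Solving: [H⁺] = 1.1019e-02. Percent = (1.1019e-02/0.028) × 100

Percent ionization = 39.4%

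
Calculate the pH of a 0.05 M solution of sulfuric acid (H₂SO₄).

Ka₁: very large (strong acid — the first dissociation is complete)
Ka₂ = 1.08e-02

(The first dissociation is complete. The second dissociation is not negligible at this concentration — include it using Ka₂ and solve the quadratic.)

First dissociation is complete: [H⁺]₀ = [HSO₄⁻]₀ = C = 0.05 M. Second dissociation HSO₄⁻ ⇌ H⁺ + SO₄²⁻: let x = [SO₄²⁻]. Ka₂ = (C + x)·x / (C − x) = 1.08e-02 → x² + (C + Ka₂)·x − Ka₂·C = 0 → x² + 0.06080·x − 5.400e-04 = 0. x = (−0.06080 + √(0.06080² + 4 × 5.400e-04)) / 2 = 7.8643e-03 M. [H⁺] = C + x = 0.05 + 7.8643e-03 = 5.7864e-02 M. pH = -log(5.7864e-02) = 1.24.

pH = 1.24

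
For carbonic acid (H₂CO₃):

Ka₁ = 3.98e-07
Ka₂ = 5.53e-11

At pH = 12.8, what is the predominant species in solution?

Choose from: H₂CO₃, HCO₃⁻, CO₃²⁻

pKa₁ = 6.40, pKa₂ = 10.26. For a polyprotic acid the predominant species crosses at each pKa: below pKa_n the protonated form dominates, above it the deprotonated form does. At pH = 12.8, the predominant species is CO₃²⁻.

CO₃²⁻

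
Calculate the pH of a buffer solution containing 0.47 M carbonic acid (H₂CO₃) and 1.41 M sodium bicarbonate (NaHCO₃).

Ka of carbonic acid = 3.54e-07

pKa = -log(3.54e-07) = 6.45. pH = pKa + log([A⁻]/[HA]) = 6.45 + log(1.41/0.47)

pH = 6.93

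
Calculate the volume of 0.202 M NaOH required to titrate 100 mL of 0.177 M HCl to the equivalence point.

At equivalence: moles acid = moles base. moles HCl = 0.177 × 100/1000 = 0.0177 mol. V_base = moles / 0.202 × 1000 = 87.6 mL.

V_{base} = 87.6 mL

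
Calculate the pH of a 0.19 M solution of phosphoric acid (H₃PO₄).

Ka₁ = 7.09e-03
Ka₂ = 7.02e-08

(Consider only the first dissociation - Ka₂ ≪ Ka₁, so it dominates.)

First dissociation dominates. From Ka₁ = [H⁺][HA⁻]/[H₂A], x² + Ka₁·x − Ka₁·C = 0 with C = 0.19 M and Ka₁ = 7.09e-03. Solving: [H⁺] = (−Ka₁ + √(Ka₁² + 4·Ka₁·C)) / 2 = 3.3329e-02 M. pH = -log(3.3329e-02) = 1.48.

pH = 1.48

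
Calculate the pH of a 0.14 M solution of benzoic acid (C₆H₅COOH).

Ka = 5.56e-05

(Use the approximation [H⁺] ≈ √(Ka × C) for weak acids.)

[H⁺] = √(Ka × C) = √(5.56e-05 × 0.14) = 2.7900e-03. pH = -log(2.7900e-03)

pH = 2.55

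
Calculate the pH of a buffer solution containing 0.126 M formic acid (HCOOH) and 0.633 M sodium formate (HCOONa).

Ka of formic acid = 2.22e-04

pKa = -log(2.22e-04) = 3.65. pH = pKa + log([A⁻]/[HA]) = 3.65 + log(0.633/0.126)

pH = 4.35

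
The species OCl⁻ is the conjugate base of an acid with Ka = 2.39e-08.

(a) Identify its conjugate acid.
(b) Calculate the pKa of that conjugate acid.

(a) The conjugate acid is formed by adding one H⁺ to OCl⁻, giving HOCl. (b) pKa = -log(Ka) = -log(2.39e-08) = 7.62.

Conjugate acid: HOCl; pK_a = 7.62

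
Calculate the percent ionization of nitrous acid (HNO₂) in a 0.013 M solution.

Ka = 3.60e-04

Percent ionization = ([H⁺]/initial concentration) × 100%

Using Ka equilibrium: x² + Ka×x - Ka×C = 0. Solving: [H⁺] = 1.9908e-03. Percent = (1.9908e-03/0.013) × 100

Percent ionization = 15.3%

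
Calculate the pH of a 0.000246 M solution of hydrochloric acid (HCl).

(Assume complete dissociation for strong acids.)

[H⁺] = 0.000246 M for strong acid. pH = -log[H⁺] = -log(0.000246)

pH = 3.61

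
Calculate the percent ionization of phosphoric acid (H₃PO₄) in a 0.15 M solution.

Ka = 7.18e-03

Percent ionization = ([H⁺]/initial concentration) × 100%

Using Ka equilibrium: x² + Ka×x - Ka×C = 0. Solving: [H⁺] = 2.9423e-02. Percent = (2.9423e-02/0.15) × 100

Percent ionization = 19.6%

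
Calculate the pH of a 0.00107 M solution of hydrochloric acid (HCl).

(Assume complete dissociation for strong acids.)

[H⁺] = 0.00107 M for strong acid. pH = -log[H⁺] = -log(0.00107)

pH = 2.97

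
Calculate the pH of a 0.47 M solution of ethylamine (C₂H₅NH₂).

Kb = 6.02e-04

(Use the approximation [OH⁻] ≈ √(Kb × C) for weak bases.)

[OH⁻] = √(Kb × C) = √(6.02e-04 × 0.47) = 1.6821e-02. pOH = 1.77, pH = 14 - pOH

pH = 12.23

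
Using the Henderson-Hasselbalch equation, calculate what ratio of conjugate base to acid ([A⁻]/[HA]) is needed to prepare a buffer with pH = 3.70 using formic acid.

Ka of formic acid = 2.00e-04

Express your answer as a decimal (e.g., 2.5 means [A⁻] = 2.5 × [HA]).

pKa = -log(2.00e-04) = 3.6990. pH = pKa + log([A⁻]/[HA]), so log([A⁻]/[HA]) = pH − pKa = 3.70 − 3.6990 = 0.0010. [A⁻]/[HA] = 10^(0.0010) = 1.00

[A⁻]/[HA] = 1.00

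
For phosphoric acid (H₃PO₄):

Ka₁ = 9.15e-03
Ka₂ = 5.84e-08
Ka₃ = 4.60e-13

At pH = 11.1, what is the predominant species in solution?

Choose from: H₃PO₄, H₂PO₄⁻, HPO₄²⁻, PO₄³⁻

pKa₁ = 2.04, pKa₂ = 7.23, pKa₃ = 12.34. For a polyprotic acid the predominant species crosses at each pKa: below pKa_n the protonated form dominates, above it the deprotonated form does. At pH = 11.1, the predominant species is HPO₄²⁻.

HPO₄²⁻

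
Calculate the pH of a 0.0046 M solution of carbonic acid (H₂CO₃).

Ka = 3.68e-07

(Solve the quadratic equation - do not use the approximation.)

x² + Ka×x - Ka×C = 0. Using quadratic formula: [H⁺] = 4.0960e-05

pH = 4.39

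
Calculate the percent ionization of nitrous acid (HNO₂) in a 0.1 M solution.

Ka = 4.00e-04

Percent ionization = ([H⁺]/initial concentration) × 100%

Using Ka equilibrium: x² + Ka×x - Ka×C = 0. Solving: [H⁺] = 6.1277e-03. Percent = (6.1277e-03/0.1) × 100

Percent ionization = 6.13%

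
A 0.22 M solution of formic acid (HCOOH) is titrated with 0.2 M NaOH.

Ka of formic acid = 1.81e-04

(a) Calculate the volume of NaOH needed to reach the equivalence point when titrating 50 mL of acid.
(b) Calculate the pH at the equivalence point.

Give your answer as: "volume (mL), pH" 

moles acid = 0.22 × 50/1000 = 0.011 mol; V_base = moles/0.2 × 1000 = 55.0 mL. At equivalence only the conjugate base is present: [A⁻] = 0.011/0.105 = 1.0476e-01 M. Kb = Kw/Ka = 5.52e-11; [OH⁻] = √(Kb × [A⁻]) = 2.4058e-06; pOH = 5.62; pH = 14 - pOH = 8.38.

V = 55.0 mL, pH = 8.38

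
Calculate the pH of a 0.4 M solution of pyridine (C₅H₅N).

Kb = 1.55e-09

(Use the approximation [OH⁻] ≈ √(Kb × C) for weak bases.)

[OH⁻] = √(Kb × C) = √(1.55e-09 × 0.4) = 2.4900e-05. pOH = 4.60, pH = 14 - pOH

pH = 9.40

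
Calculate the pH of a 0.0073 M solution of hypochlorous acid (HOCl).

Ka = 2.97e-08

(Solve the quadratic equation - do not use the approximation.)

x² + Ka×x - Ka×C = 0. Using quadratic formula: [H⁺] = 1.4710e-05

pH = 4.83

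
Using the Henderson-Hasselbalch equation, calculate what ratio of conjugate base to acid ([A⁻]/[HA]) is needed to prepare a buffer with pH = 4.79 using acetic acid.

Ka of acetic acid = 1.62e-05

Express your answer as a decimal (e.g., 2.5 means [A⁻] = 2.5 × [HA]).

pKa = -log(1.62e-05) = 4.7905. pH = pKa + log([A⁻]/[HA]), so log([A⁻]/[HA]) = pH − pKa = 4.79 − 4.7905 = -0.0005. [A⁻]/[HA] = 10^(-0.0005) = 0.999

[A⁻]/[HA] = 0.999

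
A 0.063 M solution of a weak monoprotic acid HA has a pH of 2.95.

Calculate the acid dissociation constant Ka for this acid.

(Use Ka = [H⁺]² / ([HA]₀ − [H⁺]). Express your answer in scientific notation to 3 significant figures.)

[H⁺] = 10^(−pH) = 10^(−2.95) = 1.122e-03 M. For HA ⇌ H⁺ + A⁻, Ka = [H⁺][A⁻]/[HA] = [H⁺]² / ([HA]₀ − [H⁺]) = (1.122e-03)² / (0.063 − 1.122e-03) = 2.03e-05.

K_a = 2.03e-05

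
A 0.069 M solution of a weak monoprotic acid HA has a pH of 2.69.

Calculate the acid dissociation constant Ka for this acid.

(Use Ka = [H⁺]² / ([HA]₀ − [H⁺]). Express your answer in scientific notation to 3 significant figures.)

[H⁺] = 10^(−pH) = 10^(−2.69) = 2.042e-03 M. For HA ⇌ H⁺ + A⁻, Ka = [H⁺][A⁻]/[HA] = [H⁺]² / ([HA]₀ − [H⁺]) = (2.042e-03)² / (0.069 − 2.042e-03) = 6.23e-05.

K_a = 6.23e-05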